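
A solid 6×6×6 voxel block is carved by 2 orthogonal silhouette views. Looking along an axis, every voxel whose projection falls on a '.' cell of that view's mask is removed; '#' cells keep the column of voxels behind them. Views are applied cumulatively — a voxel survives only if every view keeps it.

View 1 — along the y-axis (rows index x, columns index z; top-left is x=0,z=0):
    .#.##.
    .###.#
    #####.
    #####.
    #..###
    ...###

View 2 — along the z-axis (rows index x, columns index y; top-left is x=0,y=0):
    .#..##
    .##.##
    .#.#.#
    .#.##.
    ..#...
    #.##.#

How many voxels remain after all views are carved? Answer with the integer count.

before carving: 216 voxels (6×6×6)
V1 y: intersect with XZ mask (24 set) -- 144 left
V2 z: intersect with XY mask (18 set) -- 71 left

remaining voxels: 71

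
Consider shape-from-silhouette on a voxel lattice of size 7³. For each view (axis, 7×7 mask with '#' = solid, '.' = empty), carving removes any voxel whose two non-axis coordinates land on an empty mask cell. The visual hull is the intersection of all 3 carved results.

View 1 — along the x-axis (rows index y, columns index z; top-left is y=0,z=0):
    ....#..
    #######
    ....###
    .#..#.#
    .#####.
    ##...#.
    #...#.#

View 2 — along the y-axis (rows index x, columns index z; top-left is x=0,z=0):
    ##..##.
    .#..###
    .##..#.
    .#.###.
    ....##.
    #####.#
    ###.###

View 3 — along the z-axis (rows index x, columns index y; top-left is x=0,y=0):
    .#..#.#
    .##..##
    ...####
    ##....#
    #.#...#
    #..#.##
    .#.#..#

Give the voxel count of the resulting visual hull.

initial block: 7^3 = 343
V1 x: intersect with YZ mask (25 set) -- 175 left
V2 y: intersect with XZ mask (29 set) -- 115 left
V3 z: intersect with XY mask (24 set) -- 57 left

|visual hull| = 57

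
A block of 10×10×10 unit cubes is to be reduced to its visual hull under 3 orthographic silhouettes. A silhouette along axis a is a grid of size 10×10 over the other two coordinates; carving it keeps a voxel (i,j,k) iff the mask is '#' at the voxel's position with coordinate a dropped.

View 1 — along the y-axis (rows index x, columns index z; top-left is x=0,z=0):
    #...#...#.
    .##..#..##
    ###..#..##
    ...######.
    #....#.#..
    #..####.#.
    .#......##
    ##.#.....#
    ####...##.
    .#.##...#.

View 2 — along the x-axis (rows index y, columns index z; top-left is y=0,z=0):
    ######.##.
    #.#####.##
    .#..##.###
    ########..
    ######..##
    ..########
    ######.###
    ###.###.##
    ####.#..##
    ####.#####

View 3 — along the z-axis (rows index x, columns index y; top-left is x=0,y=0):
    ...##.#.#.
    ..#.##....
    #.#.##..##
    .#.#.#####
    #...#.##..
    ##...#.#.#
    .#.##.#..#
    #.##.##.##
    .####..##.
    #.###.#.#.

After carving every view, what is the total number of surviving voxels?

204 voxels

before carving: 1000 voxels (10×10×10)
after view 1 [y-axis, 46 of 100 cells solid] → remaining = 460
after view 2 [x-axis, 79 of 100 cells solid] → remaining = 377
after view 3 [z-axis, 53 of 100 cells solid] → remaining = 204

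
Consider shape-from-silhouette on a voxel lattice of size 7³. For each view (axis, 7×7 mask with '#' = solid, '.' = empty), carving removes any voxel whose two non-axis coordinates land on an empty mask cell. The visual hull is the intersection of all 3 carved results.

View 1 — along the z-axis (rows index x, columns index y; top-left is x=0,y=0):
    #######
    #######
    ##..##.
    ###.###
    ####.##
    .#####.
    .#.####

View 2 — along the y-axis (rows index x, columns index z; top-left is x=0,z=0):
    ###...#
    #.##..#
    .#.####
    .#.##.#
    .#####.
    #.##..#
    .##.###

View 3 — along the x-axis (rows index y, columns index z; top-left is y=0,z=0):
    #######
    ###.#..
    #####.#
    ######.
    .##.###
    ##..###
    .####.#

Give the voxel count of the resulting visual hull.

initial block: 7^3 = 343
[1] z-view keeps 40 columns → grid now 280
[2] y-view keeps 31 columns → grid now 175
[3] x-view keeps 38 columns → grid now 135

remaining voxels: 135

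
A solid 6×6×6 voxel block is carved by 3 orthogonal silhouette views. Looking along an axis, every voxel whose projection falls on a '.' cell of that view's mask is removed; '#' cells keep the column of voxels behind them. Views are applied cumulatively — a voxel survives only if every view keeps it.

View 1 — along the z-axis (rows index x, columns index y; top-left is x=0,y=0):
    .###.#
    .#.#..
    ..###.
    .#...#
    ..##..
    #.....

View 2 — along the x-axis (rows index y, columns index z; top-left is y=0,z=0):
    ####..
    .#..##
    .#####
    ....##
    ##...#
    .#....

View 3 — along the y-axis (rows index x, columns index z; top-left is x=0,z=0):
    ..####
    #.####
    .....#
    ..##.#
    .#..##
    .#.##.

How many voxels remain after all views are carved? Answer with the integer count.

|visual hull| = 23

before carving: 216 voxels (6×6×6)
step 1: project along z, AND mask (14/36) → |grid| = 84
step 2: project along x, AND mask (18/36) → |grid| = 41
step 3: project along y, AND mask (19/36) → |grid| = 23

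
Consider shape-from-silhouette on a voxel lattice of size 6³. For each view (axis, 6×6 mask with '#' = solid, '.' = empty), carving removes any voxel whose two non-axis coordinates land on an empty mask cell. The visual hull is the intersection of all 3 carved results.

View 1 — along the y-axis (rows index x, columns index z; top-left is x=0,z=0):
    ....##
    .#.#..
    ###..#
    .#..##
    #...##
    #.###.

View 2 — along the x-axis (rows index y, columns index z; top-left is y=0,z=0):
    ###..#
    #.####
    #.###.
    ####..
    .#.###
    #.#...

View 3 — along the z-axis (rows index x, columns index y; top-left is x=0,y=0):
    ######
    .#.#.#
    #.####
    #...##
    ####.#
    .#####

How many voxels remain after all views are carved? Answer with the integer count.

start: 6×6×6 = 216 voxels
V1 y: intersect with XZ mask (18 set) -- 108 left
V2 x: intersect with YZ mask (23 set) -- 66 left
V3 z: intersect with XY mask (27 set) -- 51 left

51 voxels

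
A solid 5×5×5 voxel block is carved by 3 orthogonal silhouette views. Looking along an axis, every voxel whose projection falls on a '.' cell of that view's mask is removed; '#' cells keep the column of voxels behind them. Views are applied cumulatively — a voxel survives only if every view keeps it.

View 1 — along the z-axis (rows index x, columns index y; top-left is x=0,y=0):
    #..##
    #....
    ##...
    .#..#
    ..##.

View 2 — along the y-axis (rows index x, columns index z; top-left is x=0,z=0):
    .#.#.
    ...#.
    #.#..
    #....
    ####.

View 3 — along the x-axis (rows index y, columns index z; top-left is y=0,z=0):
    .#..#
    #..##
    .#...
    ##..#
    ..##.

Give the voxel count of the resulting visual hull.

initial block: 5^3 = 125
after view 1 [z-axis, 10 of 25 cells solid] → remaining = 50
after view 2 [y-axis, 10 of 25 cells solid] → remaining = 21
after view 3 [x-axis, 11 of 25 cells solid] → remaining = 8

remaining voxels: 8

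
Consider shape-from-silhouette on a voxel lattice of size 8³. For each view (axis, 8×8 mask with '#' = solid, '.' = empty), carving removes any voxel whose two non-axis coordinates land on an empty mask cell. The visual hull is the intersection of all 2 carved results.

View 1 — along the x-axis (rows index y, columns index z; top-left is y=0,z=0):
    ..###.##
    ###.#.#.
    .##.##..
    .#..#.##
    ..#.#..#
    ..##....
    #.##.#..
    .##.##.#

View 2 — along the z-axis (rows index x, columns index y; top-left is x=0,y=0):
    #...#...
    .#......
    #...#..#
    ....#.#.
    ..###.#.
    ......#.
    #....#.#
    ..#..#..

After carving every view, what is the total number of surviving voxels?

voxel count = 70

initial block: 8^3 = 512
V1 x: intersect with YZ mask (32 set) -- 256 left
V2 z: intersect with XY mask (18 set) -- 70 left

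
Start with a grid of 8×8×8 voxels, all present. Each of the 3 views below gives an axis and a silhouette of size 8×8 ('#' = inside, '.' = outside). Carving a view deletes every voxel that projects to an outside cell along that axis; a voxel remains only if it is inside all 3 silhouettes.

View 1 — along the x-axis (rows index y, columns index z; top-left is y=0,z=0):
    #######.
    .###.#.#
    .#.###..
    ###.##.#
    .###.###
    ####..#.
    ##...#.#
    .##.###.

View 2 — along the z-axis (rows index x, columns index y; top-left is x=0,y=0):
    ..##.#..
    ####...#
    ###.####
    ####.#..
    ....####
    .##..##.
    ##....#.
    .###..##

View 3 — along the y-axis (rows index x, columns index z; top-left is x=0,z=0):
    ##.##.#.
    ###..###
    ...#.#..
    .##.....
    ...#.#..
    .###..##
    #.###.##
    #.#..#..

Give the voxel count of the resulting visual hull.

remaining voxels: 87

before carving: 512 voxels (8×8×8)
  1. axis=0 (YZ plane), |mask|=42  ⇒  voxels=336
  2. axis=2 (XY plane), |mask|=36  ⇒  voxels=183
  3. axis=1 (XZ plane), |mask|=31  ⇒  voxels=87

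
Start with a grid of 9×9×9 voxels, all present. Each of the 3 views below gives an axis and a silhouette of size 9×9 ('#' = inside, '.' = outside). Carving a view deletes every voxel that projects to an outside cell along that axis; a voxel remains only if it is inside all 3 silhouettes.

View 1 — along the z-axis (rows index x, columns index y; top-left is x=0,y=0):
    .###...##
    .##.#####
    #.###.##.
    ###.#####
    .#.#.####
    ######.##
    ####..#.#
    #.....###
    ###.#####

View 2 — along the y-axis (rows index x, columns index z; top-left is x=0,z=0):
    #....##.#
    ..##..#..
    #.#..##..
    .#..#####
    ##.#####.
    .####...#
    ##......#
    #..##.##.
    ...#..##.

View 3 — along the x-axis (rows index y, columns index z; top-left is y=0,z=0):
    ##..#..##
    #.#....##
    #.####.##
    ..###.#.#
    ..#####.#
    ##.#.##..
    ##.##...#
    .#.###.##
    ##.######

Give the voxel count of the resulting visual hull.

initial block: 9^3 = 729
after view 1 [z-axis, 58 of 81 cells solid] → remaining = 522
after view 2 [y-axis, 40 of 81 cells solid] → remaining = 257
after view 3 [x-axis, 51 of 81 cells solid] → remaining = 162

voxel count = 162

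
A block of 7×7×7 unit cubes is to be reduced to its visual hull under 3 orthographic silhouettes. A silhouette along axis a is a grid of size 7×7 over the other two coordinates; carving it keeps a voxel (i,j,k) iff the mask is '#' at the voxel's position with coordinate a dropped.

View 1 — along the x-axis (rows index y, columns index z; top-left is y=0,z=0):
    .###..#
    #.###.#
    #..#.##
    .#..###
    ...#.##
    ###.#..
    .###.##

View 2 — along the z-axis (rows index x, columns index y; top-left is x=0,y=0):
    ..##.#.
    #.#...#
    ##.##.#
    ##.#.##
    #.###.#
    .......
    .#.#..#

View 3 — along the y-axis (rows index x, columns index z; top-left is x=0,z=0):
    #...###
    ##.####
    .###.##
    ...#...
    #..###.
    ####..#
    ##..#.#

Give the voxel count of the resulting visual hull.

voxel count = 58

initial block: 7^3 = 343
after view 1 [x-axis, 29 of 49 cells solid] → remaining = 203
after view 2 [z-axis, 24 of 49 cells solid] → remaining = 102
after view 3 [y-axis, 29 of 49 cells solid] → remaining = 58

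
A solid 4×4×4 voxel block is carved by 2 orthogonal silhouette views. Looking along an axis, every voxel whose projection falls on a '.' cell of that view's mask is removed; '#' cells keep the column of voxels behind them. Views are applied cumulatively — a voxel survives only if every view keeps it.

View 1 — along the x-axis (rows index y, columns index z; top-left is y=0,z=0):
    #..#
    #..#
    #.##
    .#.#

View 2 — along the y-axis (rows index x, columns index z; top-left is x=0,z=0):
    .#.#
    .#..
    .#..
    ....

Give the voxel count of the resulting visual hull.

initial block: 4^3 = 64
[1] x-view keeps 9 columns → grid now 36
[2] y-view keeps 4 columns → grid now 7

|visual hull| = 7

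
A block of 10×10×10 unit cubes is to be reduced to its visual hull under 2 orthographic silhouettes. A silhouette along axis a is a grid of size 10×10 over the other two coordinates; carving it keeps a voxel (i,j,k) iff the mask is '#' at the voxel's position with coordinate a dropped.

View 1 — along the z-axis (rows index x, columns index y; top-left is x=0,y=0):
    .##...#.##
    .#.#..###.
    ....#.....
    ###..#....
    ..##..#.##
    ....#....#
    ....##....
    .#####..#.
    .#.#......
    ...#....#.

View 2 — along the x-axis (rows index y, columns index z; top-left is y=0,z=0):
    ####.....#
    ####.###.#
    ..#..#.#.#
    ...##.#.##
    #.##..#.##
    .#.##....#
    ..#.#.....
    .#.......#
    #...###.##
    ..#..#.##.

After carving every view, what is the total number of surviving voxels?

|visual hull| = 172

start: 10×10×10 = 1000 voxels
step 1: project along z, AND mask (34/100) → |grid| = 340
step 2: project along x, AND mask (46/100) → |grid| = 172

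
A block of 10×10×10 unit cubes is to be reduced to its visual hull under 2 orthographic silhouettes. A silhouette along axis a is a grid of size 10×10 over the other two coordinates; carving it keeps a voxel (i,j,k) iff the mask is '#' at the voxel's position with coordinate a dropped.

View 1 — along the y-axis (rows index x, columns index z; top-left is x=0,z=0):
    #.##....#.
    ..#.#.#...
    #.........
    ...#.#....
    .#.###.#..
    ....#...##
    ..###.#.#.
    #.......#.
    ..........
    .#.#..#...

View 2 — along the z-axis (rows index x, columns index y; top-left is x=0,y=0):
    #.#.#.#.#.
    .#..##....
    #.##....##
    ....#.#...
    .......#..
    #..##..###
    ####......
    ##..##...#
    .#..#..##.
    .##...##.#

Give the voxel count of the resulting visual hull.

full grid |V| = 1000
[1] y-view keeps 28 columns → grid now 280
[2] z-view keeps 40 columns → grid now 106

|visual hull| = 106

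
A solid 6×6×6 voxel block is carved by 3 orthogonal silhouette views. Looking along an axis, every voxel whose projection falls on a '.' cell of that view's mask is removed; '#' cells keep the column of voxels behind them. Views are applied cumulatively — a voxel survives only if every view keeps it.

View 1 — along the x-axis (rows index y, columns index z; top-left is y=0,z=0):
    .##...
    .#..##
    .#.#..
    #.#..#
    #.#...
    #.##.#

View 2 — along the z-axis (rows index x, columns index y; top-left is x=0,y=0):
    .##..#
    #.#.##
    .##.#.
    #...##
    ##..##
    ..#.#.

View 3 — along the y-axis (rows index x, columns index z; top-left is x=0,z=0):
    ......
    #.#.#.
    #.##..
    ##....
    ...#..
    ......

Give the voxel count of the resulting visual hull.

full grid |V| = 216
[1] x-view keeps 16 columns → grid now 96
[2] z-view keeps 19 columns → grid now 49
[3] y-view keeps 9 columns → grid now 12

voxel count = 12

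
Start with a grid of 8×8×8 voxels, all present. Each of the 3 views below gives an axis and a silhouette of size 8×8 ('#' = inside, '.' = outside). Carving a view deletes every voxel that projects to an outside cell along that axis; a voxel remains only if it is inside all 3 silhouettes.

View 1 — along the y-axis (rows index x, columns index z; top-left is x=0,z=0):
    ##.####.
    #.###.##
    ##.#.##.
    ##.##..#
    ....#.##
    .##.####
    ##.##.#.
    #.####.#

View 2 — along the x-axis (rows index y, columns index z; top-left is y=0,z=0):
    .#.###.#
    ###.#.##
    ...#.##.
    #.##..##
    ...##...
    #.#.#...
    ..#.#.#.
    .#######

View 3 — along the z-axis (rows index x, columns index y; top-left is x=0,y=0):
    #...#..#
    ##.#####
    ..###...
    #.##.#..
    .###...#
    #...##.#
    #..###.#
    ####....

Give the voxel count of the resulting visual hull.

initial block: 8^3 = 512
  1. axis=1 (XZ plane), |mask|=42  ⇒  voxels=336
  2. axis=0 (YZ plane), |mask|=34  ⇒  voxels=182
  3. axis=2 (XY plane), |mask|=34  ⇒  voxels=104

104 voxels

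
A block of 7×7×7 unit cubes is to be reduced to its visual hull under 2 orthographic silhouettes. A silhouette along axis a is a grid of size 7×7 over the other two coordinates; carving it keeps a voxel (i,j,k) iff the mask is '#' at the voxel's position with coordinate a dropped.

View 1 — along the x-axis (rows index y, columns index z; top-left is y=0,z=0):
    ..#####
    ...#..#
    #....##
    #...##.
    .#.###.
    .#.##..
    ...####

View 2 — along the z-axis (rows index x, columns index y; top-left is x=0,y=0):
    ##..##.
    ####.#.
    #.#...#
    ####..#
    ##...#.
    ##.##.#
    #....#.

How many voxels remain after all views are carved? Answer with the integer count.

full grid |V| = 343
after view 1 [x-axis, 24 of 49 cells solid] → remaining = 168
after view 2 [z-axis, 27 of 49 cells solid] → remaining = 95

remaining voxels: 95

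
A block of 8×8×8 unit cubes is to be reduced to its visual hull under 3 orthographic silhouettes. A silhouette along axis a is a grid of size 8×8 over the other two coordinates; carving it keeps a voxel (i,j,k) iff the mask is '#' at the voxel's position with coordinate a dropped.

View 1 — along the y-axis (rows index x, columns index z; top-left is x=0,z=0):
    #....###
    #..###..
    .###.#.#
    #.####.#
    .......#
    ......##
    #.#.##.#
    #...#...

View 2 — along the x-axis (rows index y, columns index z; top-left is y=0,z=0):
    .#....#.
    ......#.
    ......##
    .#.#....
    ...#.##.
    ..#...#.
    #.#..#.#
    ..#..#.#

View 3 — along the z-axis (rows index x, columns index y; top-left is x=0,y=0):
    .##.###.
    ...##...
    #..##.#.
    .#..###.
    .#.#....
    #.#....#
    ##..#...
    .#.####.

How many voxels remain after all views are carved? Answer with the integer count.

before carving: 512 voxels (8×8×8)
V1 y: intersect with XZ mask (29 set) -- 232 left
V2 x: intersect with YZ mask (19 set) -- 65 left
V3 z: intersect with XY mask (28 set) -- 33 left

remaining voxels: 33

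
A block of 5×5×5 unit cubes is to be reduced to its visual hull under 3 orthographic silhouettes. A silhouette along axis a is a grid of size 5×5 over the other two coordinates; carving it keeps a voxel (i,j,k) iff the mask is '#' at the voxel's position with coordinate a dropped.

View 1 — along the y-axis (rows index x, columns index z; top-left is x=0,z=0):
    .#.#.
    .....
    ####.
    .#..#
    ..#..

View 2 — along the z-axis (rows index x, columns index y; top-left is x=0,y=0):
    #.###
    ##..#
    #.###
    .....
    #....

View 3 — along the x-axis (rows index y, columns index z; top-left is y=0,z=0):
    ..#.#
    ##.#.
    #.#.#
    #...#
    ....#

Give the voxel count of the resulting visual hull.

5 voxels

initial block: 5^3 = 125
  1. axis=1 (XZ plane), |mask|=9  ⇒  voxels=45
  2. axis=2 (XY plane), |mask|=12  ⇒  voxels=25
  3. axis=0 (YZ plane), |mask|=11  ⇒  voxels=5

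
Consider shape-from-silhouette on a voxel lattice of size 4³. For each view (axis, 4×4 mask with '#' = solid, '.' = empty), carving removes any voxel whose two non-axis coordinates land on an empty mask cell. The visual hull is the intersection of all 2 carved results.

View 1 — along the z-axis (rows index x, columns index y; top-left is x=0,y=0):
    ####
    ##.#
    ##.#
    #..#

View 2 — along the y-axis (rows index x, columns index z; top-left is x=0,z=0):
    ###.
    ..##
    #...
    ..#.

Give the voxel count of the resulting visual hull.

full grid |V| = 64
[1] z-view keeps 12 columns → grid now 48
[2] y-view keeps 7 columns → grid now 23

remaining voxels: 23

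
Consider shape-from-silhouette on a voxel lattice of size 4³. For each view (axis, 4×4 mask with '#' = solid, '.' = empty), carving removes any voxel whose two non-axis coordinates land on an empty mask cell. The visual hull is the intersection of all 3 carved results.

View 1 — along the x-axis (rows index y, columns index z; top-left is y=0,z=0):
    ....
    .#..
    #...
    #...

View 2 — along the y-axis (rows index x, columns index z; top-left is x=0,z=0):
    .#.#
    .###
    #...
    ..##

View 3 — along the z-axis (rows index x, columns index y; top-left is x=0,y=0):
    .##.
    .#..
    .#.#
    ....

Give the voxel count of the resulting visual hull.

initial block: 4^3 = 64
[1] x-view keeps 3 columns → grid now 12
[2] y-view keeps 8 columns → grid now 4
[3] z-view keeps 5 columns → grid now 3

|visual hull| = 3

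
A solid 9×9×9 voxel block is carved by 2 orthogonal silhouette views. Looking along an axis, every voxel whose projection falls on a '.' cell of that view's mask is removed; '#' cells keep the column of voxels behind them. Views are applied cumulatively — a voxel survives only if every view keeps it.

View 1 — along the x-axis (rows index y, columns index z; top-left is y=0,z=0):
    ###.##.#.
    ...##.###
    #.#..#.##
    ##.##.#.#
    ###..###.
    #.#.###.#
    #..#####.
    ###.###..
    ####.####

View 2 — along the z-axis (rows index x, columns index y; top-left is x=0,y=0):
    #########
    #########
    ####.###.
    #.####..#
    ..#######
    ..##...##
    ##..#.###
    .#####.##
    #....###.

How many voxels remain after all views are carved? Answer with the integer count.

356 voxels

initial block: 9^3 = 729
carve view 1 (along x, YZ-mask fill 54/81): 486 voxels remain
carve view 2 (along z, XY-mask fill 59/81): 356 voxels remain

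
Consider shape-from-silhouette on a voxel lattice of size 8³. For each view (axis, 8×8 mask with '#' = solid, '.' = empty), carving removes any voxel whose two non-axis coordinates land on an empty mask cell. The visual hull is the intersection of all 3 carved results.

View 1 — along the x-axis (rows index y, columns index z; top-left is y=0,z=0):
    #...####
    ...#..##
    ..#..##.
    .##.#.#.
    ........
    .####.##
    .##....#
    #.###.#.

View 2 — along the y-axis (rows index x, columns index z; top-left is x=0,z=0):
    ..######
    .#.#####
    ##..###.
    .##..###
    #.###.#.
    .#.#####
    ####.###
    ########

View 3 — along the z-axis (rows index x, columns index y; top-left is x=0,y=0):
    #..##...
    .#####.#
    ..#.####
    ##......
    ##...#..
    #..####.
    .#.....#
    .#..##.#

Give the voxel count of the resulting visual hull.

full grid |V| = 512
after view 1 [x-axis, 29 of 64 cells solid] → remaining = 232
after view 2 [y-axis, 48 of 64 cells solid] → remaining = 179
after view 3 [z-axis, 30 of 64 cells solid] → remaining = 81

81 voxels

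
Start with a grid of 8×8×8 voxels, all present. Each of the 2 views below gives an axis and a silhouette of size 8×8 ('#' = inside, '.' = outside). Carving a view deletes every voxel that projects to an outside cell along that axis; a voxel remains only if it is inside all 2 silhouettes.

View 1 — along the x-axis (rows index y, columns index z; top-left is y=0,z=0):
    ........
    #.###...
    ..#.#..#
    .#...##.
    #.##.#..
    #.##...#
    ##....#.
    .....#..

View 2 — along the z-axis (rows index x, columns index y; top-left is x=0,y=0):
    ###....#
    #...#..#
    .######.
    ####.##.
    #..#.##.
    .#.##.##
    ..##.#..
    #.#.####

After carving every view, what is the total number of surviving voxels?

remaining voxels: 101

start: 8×8×8 = 512 voxels
V1 x: intersect with YZ mask (22 set) -- 176 left
V2 z: intersect with XY mask (37 set) -- 101 left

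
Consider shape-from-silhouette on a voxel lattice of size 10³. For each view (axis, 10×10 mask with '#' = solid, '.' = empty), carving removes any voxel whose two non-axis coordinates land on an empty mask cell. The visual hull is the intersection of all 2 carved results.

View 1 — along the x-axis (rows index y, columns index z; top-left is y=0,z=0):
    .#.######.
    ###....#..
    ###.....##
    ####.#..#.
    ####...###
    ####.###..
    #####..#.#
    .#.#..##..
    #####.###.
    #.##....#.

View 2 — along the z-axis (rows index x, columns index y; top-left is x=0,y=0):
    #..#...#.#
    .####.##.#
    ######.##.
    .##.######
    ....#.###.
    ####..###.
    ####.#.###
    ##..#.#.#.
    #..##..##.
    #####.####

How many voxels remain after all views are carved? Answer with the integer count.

|visual hull| = 381

before carving: 1000 voxels (10×10×10)
step 1: project along x, AND mask (59/100) → |grid| = 590
step 2: project along z, AND mask (65/100) → |grid| = 381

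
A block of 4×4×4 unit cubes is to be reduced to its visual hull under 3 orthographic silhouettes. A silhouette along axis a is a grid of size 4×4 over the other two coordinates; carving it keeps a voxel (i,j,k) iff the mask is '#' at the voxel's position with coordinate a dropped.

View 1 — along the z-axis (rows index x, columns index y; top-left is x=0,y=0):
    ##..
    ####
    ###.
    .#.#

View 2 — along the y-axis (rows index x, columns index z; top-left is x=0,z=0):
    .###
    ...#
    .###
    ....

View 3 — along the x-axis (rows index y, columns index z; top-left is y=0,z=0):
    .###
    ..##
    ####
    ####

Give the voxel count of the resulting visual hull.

full grid |V| = 64
  1. axis=2 (XY plane), |mask|=11  ⇒  voxels=44
  2. axis=1 (XZ plane), |mask|=7  ⇒  voxels=19
  3. axis=0 (YZ plane), |mask|=13  ⇒  voxels=17

|visual hull| = 17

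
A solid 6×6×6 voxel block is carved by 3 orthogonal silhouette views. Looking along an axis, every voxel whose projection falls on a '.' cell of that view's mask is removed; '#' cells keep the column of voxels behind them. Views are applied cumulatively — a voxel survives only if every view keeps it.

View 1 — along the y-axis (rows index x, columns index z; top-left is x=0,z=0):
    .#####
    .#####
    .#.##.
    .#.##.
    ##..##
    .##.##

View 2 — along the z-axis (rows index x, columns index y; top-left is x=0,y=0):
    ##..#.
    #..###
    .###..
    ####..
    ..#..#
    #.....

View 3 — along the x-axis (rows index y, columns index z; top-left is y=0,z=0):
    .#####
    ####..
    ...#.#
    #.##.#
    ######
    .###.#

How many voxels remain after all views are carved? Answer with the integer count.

remaining voxels: 48

before carving: 216 voxels (6×6×6)
step 1: project along y, AND mask (24/36) → |grid| = 144
step 2: project along z, AND mask (17/36) → |grid| = 68
step 3: project along x, AND mask (25/36) → |grid| = 48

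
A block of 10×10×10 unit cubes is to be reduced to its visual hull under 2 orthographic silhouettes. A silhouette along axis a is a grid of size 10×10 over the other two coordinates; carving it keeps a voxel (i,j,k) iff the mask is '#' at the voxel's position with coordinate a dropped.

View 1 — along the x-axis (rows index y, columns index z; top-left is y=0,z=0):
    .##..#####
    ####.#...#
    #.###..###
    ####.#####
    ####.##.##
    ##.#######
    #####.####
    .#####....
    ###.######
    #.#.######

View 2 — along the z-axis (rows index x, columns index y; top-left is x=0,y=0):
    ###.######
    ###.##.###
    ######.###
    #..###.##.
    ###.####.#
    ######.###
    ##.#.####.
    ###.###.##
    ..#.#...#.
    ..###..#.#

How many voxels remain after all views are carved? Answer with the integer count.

initial block: 10^3 = 1000
after view 1 [x-axis, 77 of 100 cells solid] → remaining = 770
after view 2 [z-axis, 72 of 100 cells solid] → remaining = 547

remaining voxels: 547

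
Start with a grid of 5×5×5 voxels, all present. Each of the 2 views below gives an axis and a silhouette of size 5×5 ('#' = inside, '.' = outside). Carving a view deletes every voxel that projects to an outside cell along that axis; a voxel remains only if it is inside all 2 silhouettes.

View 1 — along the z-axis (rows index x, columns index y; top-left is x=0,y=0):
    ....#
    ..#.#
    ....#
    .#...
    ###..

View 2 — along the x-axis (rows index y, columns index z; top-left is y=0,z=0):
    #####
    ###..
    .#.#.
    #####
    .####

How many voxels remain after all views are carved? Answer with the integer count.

initial block: 5^3 = 125
after view 1 [z-axis, 8 of 25 cells solid] → remaining = 40
after view 2 [x-axis, 19 of 25 cells solid] → remaining = 27

|visual hull| = 27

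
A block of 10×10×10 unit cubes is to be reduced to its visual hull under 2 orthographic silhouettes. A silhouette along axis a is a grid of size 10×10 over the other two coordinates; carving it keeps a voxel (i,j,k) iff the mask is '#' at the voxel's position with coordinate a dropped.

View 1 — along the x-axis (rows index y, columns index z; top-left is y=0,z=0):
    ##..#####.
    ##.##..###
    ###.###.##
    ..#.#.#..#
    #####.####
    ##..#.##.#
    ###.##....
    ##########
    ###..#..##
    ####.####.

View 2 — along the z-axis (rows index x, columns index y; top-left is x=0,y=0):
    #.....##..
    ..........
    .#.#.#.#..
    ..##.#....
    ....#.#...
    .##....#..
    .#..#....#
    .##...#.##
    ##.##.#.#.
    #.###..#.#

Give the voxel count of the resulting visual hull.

full grid |V| = 1000
step 1: project along x, AND mask (70/100) → |grid| = 700
step 2: project along z, AND mask (35/100) → |grid| = 248

remaining voxels: 248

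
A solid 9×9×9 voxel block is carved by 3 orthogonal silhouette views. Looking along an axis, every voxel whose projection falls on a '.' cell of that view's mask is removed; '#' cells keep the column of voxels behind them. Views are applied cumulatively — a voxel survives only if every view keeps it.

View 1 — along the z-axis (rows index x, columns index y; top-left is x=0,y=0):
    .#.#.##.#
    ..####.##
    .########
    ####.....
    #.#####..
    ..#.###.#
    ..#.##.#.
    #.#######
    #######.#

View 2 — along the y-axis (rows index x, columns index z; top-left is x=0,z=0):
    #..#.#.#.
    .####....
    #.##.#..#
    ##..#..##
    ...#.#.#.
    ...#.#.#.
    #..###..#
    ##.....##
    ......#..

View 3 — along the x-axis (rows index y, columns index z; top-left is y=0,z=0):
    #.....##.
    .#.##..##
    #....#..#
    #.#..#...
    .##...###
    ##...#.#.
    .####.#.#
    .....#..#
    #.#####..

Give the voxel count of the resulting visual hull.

89 voxels

initial block: 9^3 = 729
[1] z-view keeps 54 columns → grid now 486
[2] y-view keeps 34 columns → grid now 197
[3] x-view keeps 37 columns → grid now 89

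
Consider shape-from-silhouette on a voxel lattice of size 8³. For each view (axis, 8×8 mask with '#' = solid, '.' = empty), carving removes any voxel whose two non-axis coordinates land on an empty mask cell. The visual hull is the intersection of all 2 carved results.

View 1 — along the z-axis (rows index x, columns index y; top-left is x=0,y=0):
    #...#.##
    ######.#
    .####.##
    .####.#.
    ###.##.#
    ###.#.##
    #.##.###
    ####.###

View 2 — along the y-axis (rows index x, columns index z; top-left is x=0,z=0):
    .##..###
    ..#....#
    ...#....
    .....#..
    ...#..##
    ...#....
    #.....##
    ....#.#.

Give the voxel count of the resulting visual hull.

remaining voxels: 101

full grid |V| = 512
after view 1 [z-axis, 47 of 64 cells solid] → remaining = 376
after view 2 [y-axis, 18 of 64 cells solid] → remaining = 101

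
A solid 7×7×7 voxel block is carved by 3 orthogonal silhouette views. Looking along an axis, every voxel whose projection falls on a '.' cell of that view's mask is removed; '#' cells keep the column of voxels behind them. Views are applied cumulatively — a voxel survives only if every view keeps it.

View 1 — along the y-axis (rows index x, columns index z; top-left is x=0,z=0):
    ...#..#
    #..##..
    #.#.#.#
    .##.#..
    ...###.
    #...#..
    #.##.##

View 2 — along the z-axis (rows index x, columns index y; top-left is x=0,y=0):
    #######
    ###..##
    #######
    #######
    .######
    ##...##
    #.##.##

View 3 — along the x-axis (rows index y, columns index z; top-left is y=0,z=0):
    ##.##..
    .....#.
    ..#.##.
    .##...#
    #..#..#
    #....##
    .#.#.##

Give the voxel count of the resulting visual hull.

full grid |V| = 343
after view 1 [y-axis, 22 of 49 cells solid] → remaining = 154
after view 2 [z-axis, 41 of 49 cells solid] → remaining = 129
after view 3 [x-axis, 21 of 49 cells solid] → remaining = 53

voxel count = 53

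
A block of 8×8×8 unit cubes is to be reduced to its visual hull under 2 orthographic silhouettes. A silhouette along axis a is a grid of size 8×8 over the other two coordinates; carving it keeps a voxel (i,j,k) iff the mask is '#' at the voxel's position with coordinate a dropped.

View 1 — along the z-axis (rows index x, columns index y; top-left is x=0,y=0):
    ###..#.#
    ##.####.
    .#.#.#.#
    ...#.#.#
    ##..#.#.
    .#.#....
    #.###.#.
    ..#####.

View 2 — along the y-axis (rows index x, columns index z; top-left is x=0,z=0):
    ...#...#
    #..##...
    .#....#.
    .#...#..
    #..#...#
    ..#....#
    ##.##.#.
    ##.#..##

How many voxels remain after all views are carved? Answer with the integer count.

full grid |V| = 512
after view 1 [z-axis, 34 of 64 cells solid] → remaining = 272
after view 2 [y-axis, 24 of 64 cells solid] → remaining = 108

voxel count = 108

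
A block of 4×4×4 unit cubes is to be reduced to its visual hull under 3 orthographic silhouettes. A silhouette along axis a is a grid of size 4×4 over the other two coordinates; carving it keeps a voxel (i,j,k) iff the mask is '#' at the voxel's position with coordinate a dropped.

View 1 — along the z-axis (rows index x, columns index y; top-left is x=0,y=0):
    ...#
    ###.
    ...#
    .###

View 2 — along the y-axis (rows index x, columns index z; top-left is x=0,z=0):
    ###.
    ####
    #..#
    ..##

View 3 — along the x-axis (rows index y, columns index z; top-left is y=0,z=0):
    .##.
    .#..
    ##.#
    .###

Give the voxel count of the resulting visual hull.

voxel count = 12

full grid |V| = 64
  1. axis=2 (XY plane), |mask|=8  ⇒  voxels=32
  2. axis=1 (XZ plane), |mask|=11  ⇒  voxels=23
  3. axis=0 (YZ plane), |mask|=9  ⇒  voxels=12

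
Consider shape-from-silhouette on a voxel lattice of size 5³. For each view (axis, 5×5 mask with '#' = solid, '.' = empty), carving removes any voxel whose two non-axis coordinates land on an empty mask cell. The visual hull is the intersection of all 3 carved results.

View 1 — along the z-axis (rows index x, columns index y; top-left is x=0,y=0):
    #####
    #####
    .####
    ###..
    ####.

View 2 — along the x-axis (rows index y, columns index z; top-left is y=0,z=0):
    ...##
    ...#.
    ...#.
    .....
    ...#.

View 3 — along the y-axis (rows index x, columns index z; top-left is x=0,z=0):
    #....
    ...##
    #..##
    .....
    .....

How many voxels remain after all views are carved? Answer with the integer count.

full grid |V| = 125
[1] z-view keeps 21 columns → grid now 105
[2] x-view keeps 5 columns → grid now 21
[3] y-view keeps 6 columns → grid now 8

voxel count = 8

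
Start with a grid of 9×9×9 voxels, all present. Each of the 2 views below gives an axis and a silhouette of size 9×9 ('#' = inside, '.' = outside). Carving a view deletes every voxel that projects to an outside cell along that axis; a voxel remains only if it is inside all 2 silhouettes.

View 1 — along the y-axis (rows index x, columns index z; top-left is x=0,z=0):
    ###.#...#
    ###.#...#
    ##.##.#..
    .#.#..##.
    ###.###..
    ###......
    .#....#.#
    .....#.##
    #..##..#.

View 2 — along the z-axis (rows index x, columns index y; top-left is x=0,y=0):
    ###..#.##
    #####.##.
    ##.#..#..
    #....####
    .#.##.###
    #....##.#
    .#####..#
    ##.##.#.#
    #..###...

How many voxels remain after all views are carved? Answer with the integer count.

|visual hull| = 205

full grid |V| = 729
  1. axis=1 (XZ plane), |mask|=38  ⇒  voxels=342
  2. axis=2 (XY plane), |mask|=48  ⇒  voxels=205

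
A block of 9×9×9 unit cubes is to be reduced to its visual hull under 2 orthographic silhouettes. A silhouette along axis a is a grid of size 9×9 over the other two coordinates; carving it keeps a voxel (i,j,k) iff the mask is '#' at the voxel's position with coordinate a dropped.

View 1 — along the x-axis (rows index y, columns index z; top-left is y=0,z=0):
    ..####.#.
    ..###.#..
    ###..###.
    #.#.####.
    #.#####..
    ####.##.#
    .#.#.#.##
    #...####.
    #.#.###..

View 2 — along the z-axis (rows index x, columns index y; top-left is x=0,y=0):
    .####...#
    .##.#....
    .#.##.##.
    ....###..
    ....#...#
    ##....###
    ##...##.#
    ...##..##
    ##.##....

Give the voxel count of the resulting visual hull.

remaining voxels: 191

initial block: 9^3 = 729
[1] x-view keeps 49 columns → grid now 441
[2] z-view keeps 36 columns → grid now 191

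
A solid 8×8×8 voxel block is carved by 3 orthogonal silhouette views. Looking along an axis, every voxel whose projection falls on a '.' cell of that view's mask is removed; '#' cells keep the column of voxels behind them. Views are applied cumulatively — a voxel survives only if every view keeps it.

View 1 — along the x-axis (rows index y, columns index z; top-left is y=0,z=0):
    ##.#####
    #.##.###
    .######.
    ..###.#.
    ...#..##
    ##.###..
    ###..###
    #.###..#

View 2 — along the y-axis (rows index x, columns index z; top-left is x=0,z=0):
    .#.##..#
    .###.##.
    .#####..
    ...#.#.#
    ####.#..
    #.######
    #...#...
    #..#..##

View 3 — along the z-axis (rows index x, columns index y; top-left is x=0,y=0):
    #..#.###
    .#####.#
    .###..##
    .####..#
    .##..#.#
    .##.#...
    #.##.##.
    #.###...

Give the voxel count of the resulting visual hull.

voxel count = 107

start: 8×8×8 = 512 voxels
after view 1 [x-axis, 42 of 64 cells solid] → remaining = 336
after view 2 [y-axis, 35 of 64 cells solid] → remaining = 188
after view 3 [z-axis, 37 of 64 cells solid] → remaining = 107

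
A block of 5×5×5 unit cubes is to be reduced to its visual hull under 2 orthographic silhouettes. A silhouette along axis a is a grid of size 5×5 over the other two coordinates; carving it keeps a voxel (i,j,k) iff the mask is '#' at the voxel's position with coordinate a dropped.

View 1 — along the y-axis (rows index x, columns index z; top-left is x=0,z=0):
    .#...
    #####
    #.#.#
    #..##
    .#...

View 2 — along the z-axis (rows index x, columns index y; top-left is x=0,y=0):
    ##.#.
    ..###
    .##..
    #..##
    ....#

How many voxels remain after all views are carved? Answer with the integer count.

before carving: 125 voxels (5×5×5)
V1 y: intersect with XZ mask (13 set) -- 65 left
V2 z: intersect with XY mask (12 set) -- 34 left

remaining voxels: 34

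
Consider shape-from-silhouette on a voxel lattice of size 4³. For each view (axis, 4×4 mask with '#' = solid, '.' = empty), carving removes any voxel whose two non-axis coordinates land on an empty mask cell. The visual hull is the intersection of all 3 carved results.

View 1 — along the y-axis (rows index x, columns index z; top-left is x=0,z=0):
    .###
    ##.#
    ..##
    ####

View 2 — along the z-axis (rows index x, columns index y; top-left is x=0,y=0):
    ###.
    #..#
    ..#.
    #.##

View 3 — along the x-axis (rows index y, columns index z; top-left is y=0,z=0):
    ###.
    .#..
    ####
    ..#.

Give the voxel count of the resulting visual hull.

start: 4×4×4 = 64 voxels
step 1: project along y, AND mask (12/16) → |grid| = 48
step 2: project along z, AND mask (9/16) → |grid| = 29
step 3: project along x, AND mask (9/16) → |grid| = 18

18 voxels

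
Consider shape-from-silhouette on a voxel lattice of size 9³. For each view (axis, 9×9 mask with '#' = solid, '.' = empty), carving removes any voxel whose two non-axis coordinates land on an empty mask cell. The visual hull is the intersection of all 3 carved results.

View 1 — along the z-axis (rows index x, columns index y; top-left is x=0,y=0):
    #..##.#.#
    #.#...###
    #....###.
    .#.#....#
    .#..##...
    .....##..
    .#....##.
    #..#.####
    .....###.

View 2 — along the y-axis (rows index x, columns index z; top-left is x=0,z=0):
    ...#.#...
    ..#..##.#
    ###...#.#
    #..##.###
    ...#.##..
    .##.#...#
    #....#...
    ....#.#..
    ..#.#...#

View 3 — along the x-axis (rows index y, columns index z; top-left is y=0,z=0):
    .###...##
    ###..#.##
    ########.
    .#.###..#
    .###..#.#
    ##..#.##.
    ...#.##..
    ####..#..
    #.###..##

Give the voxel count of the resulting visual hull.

|visual hull| = 58

initial block: 9^3 = 729
[1] z-view keeps 34 columns → grid now 306
[2] y-view keeps 31 columns → grid now 112
[3] x-view keeps 48 columns → grid now 58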